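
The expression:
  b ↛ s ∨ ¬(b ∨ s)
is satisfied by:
  {s: False}


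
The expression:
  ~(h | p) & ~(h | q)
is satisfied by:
  {q: False, p: False, h: False}


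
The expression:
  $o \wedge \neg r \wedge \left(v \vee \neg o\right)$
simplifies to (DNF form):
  $o \wedge v \wedge \neg r$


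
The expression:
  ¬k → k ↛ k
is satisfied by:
  {k: True}


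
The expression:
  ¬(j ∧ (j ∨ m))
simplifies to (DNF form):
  ¬j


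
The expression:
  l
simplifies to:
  l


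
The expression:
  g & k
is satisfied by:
  {g: True, k: True}


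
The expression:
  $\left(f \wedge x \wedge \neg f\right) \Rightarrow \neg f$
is always true.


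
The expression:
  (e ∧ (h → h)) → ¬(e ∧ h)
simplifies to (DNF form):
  ¬e ∨ ¬h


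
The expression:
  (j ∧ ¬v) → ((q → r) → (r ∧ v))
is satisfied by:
  {q: True, v: True, r: False, j: False}
  {v: True, q: False, r: False, j: False}
  {q: True, v: True, r: True, j: False}
  {v: True, r: True, q: False, j: False}
  {q: True, r: False, v: False, j: False}
  {q: False, r: False, v: False, j: False}
  {q: True, r: True, v: False, j: False}
  {r: True, q: False, v: False, j: False}
  {j: True, q: True, v: True, r: False}
  {j: True, v: True, q: False, r: False}
  {j: True, q: True, v: True, r: True}
  {j: True, v: True, r: True, q: False}
  {j: True, q: True, r: False, v: False}


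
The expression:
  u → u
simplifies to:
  True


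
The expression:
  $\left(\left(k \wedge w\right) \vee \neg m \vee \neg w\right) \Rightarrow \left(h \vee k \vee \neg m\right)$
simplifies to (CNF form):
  $h \vee k \vee w \vee \neg m$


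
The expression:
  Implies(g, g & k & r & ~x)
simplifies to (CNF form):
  (k | ~g) & (r | ~g) & (~g | ~x)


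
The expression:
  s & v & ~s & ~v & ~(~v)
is never true.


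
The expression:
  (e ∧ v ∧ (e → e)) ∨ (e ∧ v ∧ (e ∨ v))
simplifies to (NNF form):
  e ∧ v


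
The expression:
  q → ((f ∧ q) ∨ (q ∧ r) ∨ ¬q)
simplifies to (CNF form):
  f ∨ r ∨ ¬q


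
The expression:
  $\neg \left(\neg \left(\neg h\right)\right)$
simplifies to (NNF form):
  $\neg h$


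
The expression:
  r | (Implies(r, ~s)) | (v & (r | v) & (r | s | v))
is always true.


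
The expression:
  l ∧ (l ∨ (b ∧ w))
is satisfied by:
  {l: True}


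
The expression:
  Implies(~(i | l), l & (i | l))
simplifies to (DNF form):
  i | l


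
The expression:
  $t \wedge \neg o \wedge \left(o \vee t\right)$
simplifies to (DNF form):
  $t \wedge \neg o$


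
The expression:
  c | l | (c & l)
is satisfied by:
  {c: True, l: True}
  {c: True, l: False}
  {l: True, c: False}


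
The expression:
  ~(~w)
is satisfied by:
  {w: True}


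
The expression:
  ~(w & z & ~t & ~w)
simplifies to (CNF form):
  True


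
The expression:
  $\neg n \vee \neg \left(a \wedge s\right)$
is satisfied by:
  {s: False, n: False, a: False}
  {a: True, s: False, n: False}
  {n: True, s: False, a: False}
  {a: True, n: True, s: False}
  {s: True, a: False, n: False}
  {a: True, s: True, n: False}
  {n: True, s: True, a: False}


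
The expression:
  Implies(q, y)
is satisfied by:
  {y: True, q: False}
  {q: False, y: False}
  {q: True, y: True}


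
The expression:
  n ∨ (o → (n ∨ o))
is always true.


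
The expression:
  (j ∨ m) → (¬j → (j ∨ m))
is always true.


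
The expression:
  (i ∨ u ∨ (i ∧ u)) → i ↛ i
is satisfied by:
  {u: False, i: False}


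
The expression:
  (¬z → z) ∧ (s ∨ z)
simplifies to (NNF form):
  z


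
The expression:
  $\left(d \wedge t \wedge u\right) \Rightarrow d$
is always true.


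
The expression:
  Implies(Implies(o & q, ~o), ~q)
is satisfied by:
  {o: True, q: False}
  {q: False, o: False}
  {q: True, o: True}


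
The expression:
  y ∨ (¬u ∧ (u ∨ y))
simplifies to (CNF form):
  y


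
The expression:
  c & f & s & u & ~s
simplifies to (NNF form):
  False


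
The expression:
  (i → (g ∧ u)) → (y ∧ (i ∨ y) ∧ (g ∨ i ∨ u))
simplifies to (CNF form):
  (i ∨ y) ∧ (g ∨ i ∨ u) ∧ (g ∨ i ∨ y) ∧ (i ∨ u ∨ y) ∧ (i ∨ y ∨ ¬g) ∧ (i ∨ y ∨ ¬u) ∧ (y ∨ ¬g ∨ ¬u) ∧ (g ∨ i ∨ u ∨ ¬g) ∧ (g ∨ i ∨ u ∨ ¬u) ∧ (g ∨ i ∨ y ∨ ¬g) ∧ (g ∨ i ∨ y ∨ ¬u) ∧ (g ∨ u ∨ ¬g ∨ ¬u) ∧ (g ∨ y ∨ ¬g ∨ ¬u) ∧ (i ∨ u ∨ y ∨ ¬g) ∧ (i ∨ u ∨ y ∨ ¬u) ∧ (u ∨ y ∨ ¬g ∨ ¬u)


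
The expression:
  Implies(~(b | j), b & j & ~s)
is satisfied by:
  {b: True, j: True}
  {b: True, j: False}
  {j: True, b: False}


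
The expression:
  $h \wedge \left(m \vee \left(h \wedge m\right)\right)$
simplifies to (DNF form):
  $h \wedge m$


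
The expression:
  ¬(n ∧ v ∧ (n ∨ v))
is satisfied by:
  {v: False, n: False}
  {n: True, v: False}
  {v: True, n: False}


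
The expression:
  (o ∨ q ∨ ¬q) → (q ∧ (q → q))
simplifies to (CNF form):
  q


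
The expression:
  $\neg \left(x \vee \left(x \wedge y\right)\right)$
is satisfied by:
  {x: False}


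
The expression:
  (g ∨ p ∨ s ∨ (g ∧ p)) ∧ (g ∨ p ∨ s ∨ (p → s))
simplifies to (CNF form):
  g ∨ p ∨ s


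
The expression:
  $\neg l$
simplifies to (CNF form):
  $\neg l$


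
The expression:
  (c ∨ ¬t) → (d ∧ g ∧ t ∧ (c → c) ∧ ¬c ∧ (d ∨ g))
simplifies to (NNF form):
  t ∧ ¬c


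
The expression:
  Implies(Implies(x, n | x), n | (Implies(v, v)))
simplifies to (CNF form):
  True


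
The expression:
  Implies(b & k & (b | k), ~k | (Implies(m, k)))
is always true.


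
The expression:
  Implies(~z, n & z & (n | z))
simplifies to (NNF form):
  z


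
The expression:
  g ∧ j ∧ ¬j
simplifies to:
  False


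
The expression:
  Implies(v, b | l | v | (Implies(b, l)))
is always true.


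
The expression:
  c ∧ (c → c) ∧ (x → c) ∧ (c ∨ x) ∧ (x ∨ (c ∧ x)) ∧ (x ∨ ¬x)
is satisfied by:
  {c: True, x: True}


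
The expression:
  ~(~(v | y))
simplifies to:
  v | y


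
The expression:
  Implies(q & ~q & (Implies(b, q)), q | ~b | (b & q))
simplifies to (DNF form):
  True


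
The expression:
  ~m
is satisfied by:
  {m: False}


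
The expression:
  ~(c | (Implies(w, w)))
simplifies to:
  False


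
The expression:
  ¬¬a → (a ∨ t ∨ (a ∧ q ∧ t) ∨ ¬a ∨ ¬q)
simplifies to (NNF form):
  True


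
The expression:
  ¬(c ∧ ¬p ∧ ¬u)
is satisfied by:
  {p: True, u: True, c: False}
  {p: True, c: False, u: False}
  {u: True, c: False, p: False}
  {u: False, c: False, p: False}
  {p: True, u: True, c: True}
  {p: True, c: True, u: False}
  {u: True, c: True, p: False}


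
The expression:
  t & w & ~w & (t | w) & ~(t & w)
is never true.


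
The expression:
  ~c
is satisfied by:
  {c: False}


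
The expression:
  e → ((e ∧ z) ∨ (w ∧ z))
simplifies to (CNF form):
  z ∨ ¬e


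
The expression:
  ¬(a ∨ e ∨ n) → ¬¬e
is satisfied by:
  {n: True, a: True, e: True}
  {n: True, a: True, e: False}
  {n: True, e: True, a: False}
  {n: True, e: False, a: False}
  {a: True, e: True, n: False}
  {a: True, e: False, n: False}
  {e: True, a: False, n: False}


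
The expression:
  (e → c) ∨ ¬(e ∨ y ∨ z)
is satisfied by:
  {c: True, e: False}
  {e: False, c: False}
  {e: True, c: True}


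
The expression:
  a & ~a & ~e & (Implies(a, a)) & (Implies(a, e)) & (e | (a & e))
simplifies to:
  False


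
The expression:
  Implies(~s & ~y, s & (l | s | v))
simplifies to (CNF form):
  s | y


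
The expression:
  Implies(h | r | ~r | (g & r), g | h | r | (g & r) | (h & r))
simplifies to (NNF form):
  g | h | r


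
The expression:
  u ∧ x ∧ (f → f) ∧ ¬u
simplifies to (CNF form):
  False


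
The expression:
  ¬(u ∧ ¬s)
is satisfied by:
  {s: True, u: False}
  {u: False, s: False}
  {u: True, s: True}


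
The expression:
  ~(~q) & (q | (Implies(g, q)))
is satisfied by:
  {q: True}


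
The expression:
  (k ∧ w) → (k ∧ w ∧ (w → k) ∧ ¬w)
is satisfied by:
  {w: False, k: False}
  {k: True, w: False}
  {w: True, k: False}


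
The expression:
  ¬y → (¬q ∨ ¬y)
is always true.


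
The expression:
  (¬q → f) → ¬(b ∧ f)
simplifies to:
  ¬b ∨ ¬f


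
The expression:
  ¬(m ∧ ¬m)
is always true.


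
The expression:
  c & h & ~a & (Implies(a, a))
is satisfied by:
  {c: True, h: True, a: False}


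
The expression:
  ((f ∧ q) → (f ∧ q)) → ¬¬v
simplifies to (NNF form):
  v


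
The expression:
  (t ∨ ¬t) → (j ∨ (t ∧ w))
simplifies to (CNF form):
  (j ∨ t) ∧ (j ∨ w)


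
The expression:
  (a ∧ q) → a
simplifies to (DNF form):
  True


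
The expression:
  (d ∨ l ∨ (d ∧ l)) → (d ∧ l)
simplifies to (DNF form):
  (d ∧ l) ∨ (¬d ∧ ¬l)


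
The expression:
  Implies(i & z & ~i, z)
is always true.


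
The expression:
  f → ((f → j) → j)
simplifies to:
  True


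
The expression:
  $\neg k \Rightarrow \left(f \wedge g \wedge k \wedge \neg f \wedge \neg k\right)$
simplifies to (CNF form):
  $k$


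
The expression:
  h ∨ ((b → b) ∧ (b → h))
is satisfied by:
  {h: True, b: False}
  {b: False, h: False}
  {b: True, h: True}


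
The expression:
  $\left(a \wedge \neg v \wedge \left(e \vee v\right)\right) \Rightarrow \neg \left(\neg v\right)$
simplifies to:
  $v \vee \neg a \vee \neg e$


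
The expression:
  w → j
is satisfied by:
  {j: True, w: False}
  {w: False, j: False}
  {w: True, j: True}


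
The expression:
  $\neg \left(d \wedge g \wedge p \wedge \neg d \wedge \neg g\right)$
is always true.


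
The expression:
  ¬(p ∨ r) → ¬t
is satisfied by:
  {r: True, p: True, t: False}
  {r: True, p: False, t: False}
  {p: True, r: False, t: False}
  {r: False, p: False, t: False}
  {r: True, t: True, p: True}
  {r: True, t: True, p: False}
  {t: True, p: True, r: False}


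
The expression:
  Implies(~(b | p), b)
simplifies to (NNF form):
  b | p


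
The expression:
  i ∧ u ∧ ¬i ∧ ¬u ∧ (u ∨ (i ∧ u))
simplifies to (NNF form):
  False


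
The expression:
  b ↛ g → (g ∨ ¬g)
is always true.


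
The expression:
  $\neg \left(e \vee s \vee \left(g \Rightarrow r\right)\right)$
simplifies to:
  $g \wedge \neg e \wedge \neg r \wedge \neg s$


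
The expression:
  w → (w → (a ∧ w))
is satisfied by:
  {a: True, w: False}
  {w: False, a: False}
  {w: True, a: True}


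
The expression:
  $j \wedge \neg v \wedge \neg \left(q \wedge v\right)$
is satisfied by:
  {j: True, v: False}


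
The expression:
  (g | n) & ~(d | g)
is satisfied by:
  {n: True, g: False, d: False}


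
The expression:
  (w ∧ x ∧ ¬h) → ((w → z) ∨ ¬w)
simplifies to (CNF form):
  h ∨ z ∨ ¬w ∨ ¬x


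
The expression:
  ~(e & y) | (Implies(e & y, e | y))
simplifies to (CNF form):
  True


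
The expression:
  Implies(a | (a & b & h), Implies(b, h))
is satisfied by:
  {h: True, a: False, b: False}
  {h: False, a: False, b: False}
  {b: True, h: True, a: False}
  {b: True, h: False, a: False}
  {a: True, h: True, b: False}
  {a: True, h: False, b: False}
  {a: True, b: True, h: True}


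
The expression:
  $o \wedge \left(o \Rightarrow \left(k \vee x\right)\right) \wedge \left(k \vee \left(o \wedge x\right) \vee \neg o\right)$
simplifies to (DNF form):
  $\left(k \wedge o\right) \vee \left(o \wedge x\right)$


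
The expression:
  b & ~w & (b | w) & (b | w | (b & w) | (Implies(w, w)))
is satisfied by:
  {b: True, w: False}


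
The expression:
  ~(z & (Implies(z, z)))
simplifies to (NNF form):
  ~z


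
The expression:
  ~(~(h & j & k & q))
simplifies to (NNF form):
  h & j & k & q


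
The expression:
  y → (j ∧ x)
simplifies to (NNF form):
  (j ∧ x) ∨ ¬y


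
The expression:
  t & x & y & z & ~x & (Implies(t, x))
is never true.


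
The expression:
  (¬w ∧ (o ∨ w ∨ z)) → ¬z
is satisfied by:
  {w: True, z: False}
  {z: False, w: False}
  {z: True, w: True}


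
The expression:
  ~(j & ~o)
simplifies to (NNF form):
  o | ~j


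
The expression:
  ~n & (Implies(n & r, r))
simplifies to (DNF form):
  ~n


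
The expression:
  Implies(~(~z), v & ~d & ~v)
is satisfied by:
  {z: False}


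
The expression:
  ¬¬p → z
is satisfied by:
  {z: True, p: False}
  {p: False, z: False}
  {p: True, z: True}


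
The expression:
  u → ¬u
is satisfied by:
  {u: False}


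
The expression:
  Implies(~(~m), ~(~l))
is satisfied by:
  {l: True, m: False}
  {m: False, l: False}
  {m: True, l: True}


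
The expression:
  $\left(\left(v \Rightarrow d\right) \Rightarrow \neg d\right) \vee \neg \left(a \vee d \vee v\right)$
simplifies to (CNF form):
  $\neg d$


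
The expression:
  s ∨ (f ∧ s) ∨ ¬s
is always true.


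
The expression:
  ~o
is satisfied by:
  {o: False}


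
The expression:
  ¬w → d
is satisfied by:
  {d: True, w: True}
  {d: True, w: False}
  {w: True, d: False}


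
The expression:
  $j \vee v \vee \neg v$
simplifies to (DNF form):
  $\text{True}$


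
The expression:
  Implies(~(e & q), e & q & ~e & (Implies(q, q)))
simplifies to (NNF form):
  e & q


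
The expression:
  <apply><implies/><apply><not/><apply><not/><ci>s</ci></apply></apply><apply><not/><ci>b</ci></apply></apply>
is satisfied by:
  {s: False, b: False}
  {b: True, s: False}
  {s: True, b: False}


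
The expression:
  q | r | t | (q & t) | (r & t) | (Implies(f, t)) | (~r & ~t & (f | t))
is always true.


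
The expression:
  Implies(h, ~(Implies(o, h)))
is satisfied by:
  {h: False}


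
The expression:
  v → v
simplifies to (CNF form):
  True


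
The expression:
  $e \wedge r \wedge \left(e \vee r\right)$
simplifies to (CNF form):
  $e \wedge r$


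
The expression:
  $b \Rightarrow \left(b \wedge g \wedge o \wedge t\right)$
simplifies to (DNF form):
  $\left(g \wedge o \wedge t\right) \vee \neg b$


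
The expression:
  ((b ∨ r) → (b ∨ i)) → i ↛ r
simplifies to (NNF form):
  (i ∨ r) ∧ (i ∨ ¬b) ∧ (¬i ∨ ¬r)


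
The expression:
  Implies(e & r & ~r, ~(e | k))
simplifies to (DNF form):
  True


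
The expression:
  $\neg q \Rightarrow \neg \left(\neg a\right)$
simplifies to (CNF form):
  $a \vee q$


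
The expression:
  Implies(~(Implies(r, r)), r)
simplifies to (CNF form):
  True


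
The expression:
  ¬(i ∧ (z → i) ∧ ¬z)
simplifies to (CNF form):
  z ∨ ¬i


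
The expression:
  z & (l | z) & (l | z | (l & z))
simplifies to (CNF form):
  z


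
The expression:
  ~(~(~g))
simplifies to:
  ~g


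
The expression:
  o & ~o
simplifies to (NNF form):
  False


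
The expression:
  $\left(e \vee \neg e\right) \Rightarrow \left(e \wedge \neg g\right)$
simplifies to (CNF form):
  $e \wedge \neg g$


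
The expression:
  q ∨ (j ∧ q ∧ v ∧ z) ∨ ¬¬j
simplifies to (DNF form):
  j ∨ q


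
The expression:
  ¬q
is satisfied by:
  {q: False}


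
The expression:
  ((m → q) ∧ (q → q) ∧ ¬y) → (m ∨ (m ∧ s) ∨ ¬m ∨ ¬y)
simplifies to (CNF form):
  True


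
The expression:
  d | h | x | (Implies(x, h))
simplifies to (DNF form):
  True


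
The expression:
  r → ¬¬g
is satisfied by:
  {g: True, r: False}
  {r: False, g: False}
  {r: True, g: True}


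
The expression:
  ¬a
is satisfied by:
  {a: False}


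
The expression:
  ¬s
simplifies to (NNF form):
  ¬s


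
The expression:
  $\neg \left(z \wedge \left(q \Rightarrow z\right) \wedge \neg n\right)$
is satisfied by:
  {n: True, z: False}
  {z: False, n: False}
  {z: True, n: True}


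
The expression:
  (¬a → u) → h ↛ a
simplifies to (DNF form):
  (h ∧ ¬a) ∨ (¬a ∧ ¬u)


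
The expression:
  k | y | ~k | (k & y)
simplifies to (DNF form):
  True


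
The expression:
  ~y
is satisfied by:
  {y: False}


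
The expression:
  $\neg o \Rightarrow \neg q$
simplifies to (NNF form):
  $o \vee \neg q$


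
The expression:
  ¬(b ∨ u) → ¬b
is always true.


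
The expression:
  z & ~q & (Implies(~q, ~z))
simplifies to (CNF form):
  False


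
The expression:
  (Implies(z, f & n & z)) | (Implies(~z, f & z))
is always true.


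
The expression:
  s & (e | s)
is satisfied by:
  {s: True}


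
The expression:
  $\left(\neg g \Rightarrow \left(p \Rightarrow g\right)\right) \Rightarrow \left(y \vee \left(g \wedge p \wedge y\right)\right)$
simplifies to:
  $y \vee \left(p \wedge \neg g\right)$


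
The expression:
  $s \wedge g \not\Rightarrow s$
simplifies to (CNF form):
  $\text{False}$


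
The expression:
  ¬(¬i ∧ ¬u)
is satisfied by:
  {i: True, u: True}
  {i: True, u: False}
  {u: True, i: False}


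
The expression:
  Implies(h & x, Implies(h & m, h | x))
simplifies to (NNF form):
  True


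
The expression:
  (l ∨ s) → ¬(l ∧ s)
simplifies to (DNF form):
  ¬l ∨ ¬s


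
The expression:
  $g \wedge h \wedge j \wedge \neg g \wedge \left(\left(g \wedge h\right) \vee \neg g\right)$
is never true.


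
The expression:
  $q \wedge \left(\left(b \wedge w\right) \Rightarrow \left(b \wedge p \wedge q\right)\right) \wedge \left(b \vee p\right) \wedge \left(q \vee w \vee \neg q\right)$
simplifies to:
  $q \wedge \left(b \vee p\right) \wedge \left(p \vee \neg w\right)$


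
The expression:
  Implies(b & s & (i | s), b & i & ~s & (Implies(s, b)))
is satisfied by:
  {s: False, b: False}
  {b: True, s: False}
  {s: True, b: False}


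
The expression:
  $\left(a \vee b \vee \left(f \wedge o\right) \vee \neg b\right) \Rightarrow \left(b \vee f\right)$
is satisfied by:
  {b: True, f: True}
  {b: True, f: False}
  {f: True, b: False}


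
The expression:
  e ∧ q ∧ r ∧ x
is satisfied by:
  {r: True, e: True, x: True, q: True}


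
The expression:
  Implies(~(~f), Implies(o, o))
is always true.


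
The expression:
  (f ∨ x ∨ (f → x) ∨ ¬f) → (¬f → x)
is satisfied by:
  {x: True, f: True}
  {x: True, f: False}
  {f: True, x: False}


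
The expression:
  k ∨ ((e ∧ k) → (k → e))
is always true.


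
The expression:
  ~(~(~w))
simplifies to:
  ~w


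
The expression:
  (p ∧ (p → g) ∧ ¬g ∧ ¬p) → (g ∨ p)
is always true.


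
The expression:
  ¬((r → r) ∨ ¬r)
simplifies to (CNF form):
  False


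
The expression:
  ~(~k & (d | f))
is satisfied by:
  {k: True, d: False, f: False}
  {f: True, k: True, d: False}
  {k: True, d: True, f: False}
  {f: True, k: True, d: True}
  {f: False, d: False, k: False}


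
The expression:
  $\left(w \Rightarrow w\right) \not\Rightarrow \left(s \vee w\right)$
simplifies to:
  $\neg s \wedge \neg w$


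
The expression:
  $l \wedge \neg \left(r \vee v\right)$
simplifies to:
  $l \wedge \neg r \wedge \neg v$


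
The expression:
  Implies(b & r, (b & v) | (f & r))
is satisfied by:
  {v: True, f: True, b: False, r: False}
  {v: True, f: False, b: False, r: False}
  {f: True, r: False, v: False, b: False}
  {r: False, f: False, v: False, b: False}
  {r: True, v: True, f: True, b: False}
  {r: True, v: True, f: False, b: False}
  {r: True, f: True, v: False, b: False}
  {r: True, f: False, v: False, b: False}
  {b: True, v: True, f: True, r: False}
  {b: True, v: True, f: False, r: False}
  {b: True, f: True, v: False, r: False}
  {b: True, f: False, v: False, r: False}
  {r: True, b: True, v: True, f: True}
  {r: True, b: True, v: True, f: False}
  {r: True, b: True, f: True, v: False}


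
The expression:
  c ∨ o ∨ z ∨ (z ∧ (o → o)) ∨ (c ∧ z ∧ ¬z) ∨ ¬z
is always true.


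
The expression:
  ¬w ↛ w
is always true.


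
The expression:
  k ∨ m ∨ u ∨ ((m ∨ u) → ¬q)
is always true.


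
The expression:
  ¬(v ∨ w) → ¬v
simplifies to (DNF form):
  True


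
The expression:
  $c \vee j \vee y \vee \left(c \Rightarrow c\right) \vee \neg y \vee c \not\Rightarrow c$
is always true.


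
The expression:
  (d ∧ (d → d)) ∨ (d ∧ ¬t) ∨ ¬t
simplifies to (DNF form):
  d ∨ ¬t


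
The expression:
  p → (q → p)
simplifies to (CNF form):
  True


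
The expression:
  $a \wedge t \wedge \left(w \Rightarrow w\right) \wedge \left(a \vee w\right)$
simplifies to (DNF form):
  $a \wedge t$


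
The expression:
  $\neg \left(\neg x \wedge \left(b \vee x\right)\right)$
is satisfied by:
  {x: True, b: False}
  {b: False, x: False}
  {b: True, x: True}


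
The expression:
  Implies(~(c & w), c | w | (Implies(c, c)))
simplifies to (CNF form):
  True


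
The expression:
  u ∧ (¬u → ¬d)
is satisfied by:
  {u: True}


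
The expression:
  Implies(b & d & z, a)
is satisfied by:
  {a: True, z: False, d: False, b: False}
  {a: False, z: False, d: False, b: False}
  {a: True, b: True, z: False, d: False}
  {b: True, a: False, z: False, d: False}
  {a: True, d: True, b: False, z: False}
  {d: True, b: False, z: False, a: False}
  {a: True, b: True, d: True, z: False}
  {b: True, d: True, a: False, z: False}
  {a: True, z: True, b: False, d: False}
  {z: True, b: False, d: False, a: False}
  {a: True, b: True, z: True, d: False}
  {b: True, z: True, a: False, d: False}
  {a: True, d: True, z: True, b: False}
  {d: True, z: True, b: False, a: False}
  {a: True, b: True, d: True, z: True}


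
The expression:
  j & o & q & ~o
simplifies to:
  False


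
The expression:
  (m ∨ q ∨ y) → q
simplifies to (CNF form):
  (q ∨ ¬m) ∧ (q ∨ ¬y)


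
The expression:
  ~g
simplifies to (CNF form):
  ~g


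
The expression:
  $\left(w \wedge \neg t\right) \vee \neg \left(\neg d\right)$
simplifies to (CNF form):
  $\left(d \vee w\right) \wedge \left(d \vee \neg t\right)$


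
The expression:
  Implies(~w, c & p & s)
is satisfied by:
  {c: True, w: True, s: True, p: True}
  {c: True, w: True, s: True, p: False}
  {c: True, w: True, p: True, s: False}
  {c: True, w: True, p: False, s: False}
  {w: True, s: True, p: True, c: False}
  {w: True, s: True, p: False, c: False}
  {w: True, s: False, p: True, c: False}
  {w: True, s: False, p: False, c: False}
  {c: True, s: True, p: True, w: False}


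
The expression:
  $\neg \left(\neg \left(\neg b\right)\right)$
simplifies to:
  $\neg b$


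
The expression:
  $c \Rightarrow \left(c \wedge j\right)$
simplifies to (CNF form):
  $j \vee \neg c$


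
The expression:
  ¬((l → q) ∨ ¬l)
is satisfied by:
  {l: True, q: False}


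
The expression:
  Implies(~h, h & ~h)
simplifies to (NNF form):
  h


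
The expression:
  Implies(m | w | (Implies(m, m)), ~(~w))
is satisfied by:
  {w: True}


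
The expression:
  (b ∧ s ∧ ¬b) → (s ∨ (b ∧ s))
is always true.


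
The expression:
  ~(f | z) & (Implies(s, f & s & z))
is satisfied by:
  {z: False, f: False, s: False}


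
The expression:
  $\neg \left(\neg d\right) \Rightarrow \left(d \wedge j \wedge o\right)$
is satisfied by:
  {j: True, o: True, d: False}
  {j: True, o: False, d: False}
  {o: True, j: False, d: False}
  {j: False, o: False, d: False}
  {d: True, j: True, o: True}


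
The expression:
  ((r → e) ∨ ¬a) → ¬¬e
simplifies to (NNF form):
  e ∨ (a ∧ r)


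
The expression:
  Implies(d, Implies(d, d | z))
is always true.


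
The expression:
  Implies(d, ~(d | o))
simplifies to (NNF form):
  ~d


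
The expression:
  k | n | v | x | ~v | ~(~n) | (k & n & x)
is always true.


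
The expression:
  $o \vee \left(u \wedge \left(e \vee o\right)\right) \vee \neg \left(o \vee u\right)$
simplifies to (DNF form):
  $e \vee o \vee \neg u$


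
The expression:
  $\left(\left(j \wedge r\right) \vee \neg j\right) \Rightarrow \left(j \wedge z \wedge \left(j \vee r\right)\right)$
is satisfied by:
  {z: True, j: True, r: False}
  {j: True, r: False, z: False}
  {r: True, z: True, j: True}


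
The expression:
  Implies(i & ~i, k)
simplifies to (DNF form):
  True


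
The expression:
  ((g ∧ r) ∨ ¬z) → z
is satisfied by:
  {z: True}


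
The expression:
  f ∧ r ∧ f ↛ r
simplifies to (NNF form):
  False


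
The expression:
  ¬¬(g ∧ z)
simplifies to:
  g ∧ z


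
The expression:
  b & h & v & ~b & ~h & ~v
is never true.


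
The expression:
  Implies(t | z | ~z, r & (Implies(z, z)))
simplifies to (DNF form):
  r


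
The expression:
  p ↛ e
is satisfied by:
  {p: True, e: False}


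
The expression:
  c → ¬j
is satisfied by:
  {c: False, j: False}
  {j: True, c: False}
  {c: True, j: False}


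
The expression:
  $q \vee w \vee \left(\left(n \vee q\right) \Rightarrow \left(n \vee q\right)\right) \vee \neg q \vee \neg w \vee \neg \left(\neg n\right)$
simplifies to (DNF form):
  $\text{True}$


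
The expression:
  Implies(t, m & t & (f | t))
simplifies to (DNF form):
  m | ~t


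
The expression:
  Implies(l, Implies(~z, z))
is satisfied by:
  {z: True, l: False}
  {l: False, z: False}
  {l: True, z: True}


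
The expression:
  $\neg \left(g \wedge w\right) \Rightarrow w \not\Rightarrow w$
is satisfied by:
  {w: True, g: True}


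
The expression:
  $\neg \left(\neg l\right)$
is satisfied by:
  {l: True}


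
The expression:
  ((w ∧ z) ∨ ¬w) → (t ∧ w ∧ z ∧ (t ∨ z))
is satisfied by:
  {t: True, w: True, z: False}
  {w: True, z: False, t: False}
  {t: True, z: True, w: True}


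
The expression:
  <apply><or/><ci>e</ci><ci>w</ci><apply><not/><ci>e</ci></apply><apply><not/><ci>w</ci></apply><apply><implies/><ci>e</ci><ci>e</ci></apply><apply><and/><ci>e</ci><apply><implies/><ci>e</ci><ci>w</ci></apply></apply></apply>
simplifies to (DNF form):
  <true/>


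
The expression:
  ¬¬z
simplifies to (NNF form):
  z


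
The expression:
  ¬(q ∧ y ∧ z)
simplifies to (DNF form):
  ¬q ∨ ¬y ∨ ¬z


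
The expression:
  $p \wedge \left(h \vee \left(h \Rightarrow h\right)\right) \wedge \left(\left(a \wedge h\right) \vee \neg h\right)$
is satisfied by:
  {p: True, a: True, h: False}
  {p: True, h: False, a: False}
  {p: True, a: True, h: True}


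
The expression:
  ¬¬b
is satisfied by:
  {b: True}


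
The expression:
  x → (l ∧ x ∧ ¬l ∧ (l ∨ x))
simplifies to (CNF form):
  ¬x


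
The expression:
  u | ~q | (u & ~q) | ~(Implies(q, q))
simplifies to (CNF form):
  u | ~q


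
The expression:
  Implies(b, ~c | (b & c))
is always true.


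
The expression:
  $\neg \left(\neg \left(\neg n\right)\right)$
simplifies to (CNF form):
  $\neg n$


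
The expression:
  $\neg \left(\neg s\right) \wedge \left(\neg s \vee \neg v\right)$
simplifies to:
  $s \wedge \neg v$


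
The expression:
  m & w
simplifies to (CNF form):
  m & w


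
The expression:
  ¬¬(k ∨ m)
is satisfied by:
  {k: True, m: True}
  {k: True, m: False}
  {m: True, k: False}


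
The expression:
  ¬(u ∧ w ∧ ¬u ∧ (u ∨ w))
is always true.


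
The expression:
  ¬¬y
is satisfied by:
  {y: True}


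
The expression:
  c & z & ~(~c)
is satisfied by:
  {c: True, z: True}


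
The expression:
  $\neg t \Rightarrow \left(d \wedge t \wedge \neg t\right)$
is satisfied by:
  {t: True}


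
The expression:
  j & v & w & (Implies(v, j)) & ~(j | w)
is never true.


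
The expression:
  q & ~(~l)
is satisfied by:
  {q: True, l: True}


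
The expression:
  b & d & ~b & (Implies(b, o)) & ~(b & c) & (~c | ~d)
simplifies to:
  False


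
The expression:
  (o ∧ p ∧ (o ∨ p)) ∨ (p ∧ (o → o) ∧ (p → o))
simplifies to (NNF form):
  o ∧ p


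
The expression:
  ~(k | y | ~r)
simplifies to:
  r & ~k & ~y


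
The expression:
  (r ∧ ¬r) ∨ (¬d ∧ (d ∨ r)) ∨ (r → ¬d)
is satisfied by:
  {d: False, r: False}
  {r: True, d: False}
  {d: True, r: False}


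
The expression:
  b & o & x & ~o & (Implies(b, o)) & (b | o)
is never true.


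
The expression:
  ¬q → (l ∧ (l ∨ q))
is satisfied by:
  {q: True, l: True}
  {q: True, l: False}
  {l: True, q: False}


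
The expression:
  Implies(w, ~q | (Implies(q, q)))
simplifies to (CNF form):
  True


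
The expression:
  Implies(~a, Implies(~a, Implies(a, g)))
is always true.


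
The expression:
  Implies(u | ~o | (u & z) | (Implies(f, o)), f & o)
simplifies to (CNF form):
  f & o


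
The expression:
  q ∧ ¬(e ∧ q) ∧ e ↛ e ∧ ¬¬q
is never true.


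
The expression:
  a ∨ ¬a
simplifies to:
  True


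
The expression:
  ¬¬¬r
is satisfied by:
  {r: False}


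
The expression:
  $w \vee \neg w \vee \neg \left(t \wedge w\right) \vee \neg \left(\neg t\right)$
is always true.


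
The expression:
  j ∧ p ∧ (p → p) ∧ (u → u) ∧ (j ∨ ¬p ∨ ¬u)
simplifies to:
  j ∧ p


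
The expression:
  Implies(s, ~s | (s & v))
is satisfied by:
  {v: True, s: False}
  {s: False, v: False}
  {s: True, v: True}


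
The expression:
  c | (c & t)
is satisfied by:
  {c: True}


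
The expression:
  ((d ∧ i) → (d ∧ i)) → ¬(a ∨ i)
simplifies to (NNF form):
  ¬a ∧ ¬i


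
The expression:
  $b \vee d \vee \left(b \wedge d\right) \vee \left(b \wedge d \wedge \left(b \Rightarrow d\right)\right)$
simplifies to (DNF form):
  $b \vee d$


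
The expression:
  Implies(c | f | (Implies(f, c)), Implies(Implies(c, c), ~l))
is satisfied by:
  {l: False}


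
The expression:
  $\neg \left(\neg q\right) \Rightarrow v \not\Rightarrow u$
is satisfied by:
  {v: True, q: False, u: False}
  {v: False, q: False, u: False}
  {u: True, v: True, q: False}
  {u: True, v: False, q: False}
  {q: True, v: True, u: False}


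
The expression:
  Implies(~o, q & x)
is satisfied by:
  {q: True, o: True, x: True}
  {q: True, o: True, x: False}
  {o: True, x: True, q: False}
  {o: True, x: False, q: False}
  {q: True, x: True, o: False}


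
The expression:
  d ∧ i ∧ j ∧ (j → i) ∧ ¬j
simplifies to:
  False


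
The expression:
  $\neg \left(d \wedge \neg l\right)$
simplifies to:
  $l \vee \neg d$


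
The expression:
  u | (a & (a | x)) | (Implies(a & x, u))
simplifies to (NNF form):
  True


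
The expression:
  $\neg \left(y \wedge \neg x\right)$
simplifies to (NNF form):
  $x \vee \neg y$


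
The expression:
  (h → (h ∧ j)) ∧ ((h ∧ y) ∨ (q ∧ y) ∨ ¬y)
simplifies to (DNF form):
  (h ∧ j) ∨ (q ∧ ¬h) ∨ (¬h ∧ ¬y)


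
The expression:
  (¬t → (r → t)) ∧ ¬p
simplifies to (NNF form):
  ¬p ∧ (t ∨ ¬r)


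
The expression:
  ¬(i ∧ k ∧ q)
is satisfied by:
  {k: False, q: False, i: False}
  {i: True, k: False, q: False}
  {q: True, k: False, i: False}
  {i: True, q: True, k: False}
  {k: True, i: False, q: False}
  {i: True, k: True, q: False}
  {q: True, k: True, i: False}


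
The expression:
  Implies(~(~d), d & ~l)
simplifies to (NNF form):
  ~d | ~l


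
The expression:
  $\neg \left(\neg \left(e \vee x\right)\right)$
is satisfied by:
  {x: True, e: True}
  {x: True, e: False}
  {e: True, x: False}


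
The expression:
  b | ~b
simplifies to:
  True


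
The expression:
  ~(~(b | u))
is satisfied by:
  {b: True, u: True}
  {b: True, u: False}
  {u: True, b: False}


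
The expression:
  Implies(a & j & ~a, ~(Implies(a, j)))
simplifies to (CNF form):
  True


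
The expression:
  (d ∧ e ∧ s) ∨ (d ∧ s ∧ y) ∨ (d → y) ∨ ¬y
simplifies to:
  True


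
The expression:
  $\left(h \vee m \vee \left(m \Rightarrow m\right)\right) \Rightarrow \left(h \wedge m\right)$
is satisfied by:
  {h: True, m: True}


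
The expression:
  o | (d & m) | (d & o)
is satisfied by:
  {o: True, m: True, d: True}
  {o: True, m: True, d: False}
  {o: True, d: True, m: False}
  {o: True, d: False, m: False}
  {m: True, d: True, o: False}


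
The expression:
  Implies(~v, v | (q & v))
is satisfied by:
  {v: True}


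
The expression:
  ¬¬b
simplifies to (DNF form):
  b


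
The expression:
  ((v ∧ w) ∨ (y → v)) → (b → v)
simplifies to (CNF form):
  v ∨ y ∨ ¬b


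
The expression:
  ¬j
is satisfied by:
  {j: False}


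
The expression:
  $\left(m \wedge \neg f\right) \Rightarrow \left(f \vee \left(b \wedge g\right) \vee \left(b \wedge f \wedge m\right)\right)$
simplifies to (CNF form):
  $\left(b \vee f \vee \neg m\right) \wedge \left(f \vee g \vee \neg m\right)$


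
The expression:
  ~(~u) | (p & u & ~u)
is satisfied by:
  {u: True}


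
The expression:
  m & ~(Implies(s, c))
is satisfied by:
  {m: True, s: True, c: False}


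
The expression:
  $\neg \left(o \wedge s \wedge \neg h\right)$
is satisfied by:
  {h: True, s: False, o: False}
  {s: False, o: False, h: False}
  {o: True, h: True, s: False}
  {o: True, s: False, h: False}
  {h: True, s: True, o: False}
  {s: True, h: False, o: False}
  {o: True, s: True, h: True}


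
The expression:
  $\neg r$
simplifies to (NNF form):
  $\neg r$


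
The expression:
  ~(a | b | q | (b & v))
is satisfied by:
  {q: False, b: False, a: False}


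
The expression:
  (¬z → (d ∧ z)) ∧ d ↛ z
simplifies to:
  False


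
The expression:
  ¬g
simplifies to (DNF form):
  ¬g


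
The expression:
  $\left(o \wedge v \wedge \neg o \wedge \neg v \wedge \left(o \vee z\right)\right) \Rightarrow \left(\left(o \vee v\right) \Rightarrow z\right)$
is always true.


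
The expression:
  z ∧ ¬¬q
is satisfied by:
  {z: True, q: True}


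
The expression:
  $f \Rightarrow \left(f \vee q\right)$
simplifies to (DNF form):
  $\text{True}$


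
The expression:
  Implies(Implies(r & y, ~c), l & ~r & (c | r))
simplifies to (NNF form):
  c & (l | r) & (y | ~r)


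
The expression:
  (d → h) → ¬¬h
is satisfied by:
  {d: True, h: True}
  {d: True, h: False}
  {h: True, d: False}


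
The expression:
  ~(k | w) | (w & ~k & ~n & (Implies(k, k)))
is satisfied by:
  {w: False, k: False, n: False}
  {n: True, w: False, k: False}
  {w: True, n: False, k: False}


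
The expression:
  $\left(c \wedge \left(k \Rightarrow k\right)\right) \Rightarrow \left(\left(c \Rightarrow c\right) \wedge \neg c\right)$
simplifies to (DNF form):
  $\neg c$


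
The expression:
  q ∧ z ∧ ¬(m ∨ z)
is never true.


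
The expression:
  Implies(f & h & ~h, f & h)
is always true.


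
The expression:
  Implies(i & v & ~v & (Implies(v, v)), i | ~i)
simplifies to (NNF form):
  True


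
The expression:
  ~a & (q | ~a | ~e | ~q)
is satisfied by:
  {a: False}


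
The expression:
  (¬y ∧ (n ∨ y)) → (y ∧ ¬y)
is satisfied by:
  {y: True, n: False}
  {n: False, y: False}
  {n: True, y: True}


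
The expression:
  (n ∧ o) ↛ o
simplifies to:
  False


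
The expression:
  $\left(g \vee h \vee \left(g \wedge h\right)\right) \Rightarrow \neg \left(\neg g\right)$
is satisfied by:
  {g: True, h: False}
  {h: False, g: False}
  {h: True, g: True}


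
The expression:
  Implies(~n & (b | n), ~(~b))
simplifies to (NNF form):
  True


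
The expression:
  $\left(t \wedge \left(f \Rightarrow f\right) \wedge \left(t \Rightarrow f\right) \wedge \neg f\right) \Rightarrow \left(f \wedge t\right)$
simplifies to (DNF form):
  $\text{True}$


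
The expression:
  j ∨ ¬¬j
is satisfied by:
  {j: True}


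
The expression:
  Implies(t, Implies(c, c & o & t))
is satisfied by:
  {o: True, c: False, t: False}
  {c: False, t: False, o: False}
  {o: True, t: True, c: False}
  {t: True, c: False, o: False}
  {o: True, c: True, t: False}
  {c: True, o: False, t: False}
  {o: True, t: True, c: True}


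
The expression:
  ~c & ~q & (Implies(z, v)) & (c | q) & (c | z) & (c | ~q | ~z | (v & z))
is never true.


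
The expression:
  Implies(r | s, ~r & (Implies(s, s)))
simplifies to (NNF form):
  ~r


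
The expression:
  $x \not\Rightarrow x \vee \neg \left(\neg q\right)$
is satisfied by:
  {q: True}


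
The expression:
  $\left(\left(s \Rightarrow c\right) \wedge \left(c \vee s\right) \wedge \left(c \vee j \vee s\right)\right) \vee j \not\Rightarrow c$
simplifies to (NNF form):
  $c \vee j$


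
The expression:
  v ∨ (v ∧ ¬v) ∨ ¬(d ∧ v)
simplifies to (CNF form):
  True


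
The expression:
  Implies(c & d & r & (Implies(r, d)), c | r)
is always true.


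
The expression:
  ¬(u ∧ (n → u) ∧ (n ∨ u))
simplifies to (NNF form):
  ¬u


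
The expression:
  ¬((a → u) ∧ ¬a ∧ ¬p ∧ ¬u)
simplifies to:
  a ∨ p ∨ u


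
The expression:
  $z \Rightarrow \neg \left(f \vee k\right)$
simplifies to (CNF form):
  $\left(\neg f \vee \neg z\right) \wedge \left(\neg k \vee \neg z\right)$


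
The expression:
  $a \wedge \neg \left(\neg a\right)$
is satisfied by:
  {a: True}


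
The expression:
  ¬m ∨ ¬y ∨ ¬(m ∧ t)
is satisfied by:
  {m: False, t: False, y: False}
  {y: True, m: False, t: False}
  {t: True, m: False, y: False}
  {y: True, t: True, m: False}
  {m: True, y: False, t: False}
  {y: True, m: True, t: False}
  {t: True, m: True, y: False}


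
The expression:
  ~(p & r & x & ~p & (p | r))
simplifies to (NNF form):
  True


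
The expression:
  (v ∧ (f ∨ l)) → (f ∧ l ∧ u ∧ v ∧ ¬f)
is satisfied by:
  {f: False, v: False, l: False}
  {l: True, f: False, v: False}
  {f: True, l: False, v: False}
  {l: True, f: True, v: False}
  {v: True, l: False, f: False}


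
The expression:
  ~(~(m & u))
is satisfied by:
  {m: True, u: True}


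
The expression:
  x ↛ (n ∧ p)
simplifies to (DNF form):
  (x ∧ ¬n) ∨ (x ∧ ¬p)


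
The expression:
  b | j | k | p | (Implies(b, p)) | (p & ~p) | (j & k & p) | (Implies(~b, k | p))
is always true.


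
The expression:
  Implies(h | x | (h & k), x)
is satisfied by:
  {x: True, h: False}
  {h: False, x: False}
  {h: True, x: True}


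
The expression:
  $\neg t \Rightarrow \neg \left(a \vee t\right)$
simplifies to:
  $t \vee \neg a$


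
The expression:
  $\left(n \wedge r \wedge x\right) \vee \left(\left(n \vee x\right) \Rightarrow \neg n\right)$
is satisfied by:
  {r: True, x: True, n: False}
  {r: True, x: False, n: False}
  {x: True, r: False, n: False}
  {r: False, x: False, n: False}
  {r: True, n: True, x: True}
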